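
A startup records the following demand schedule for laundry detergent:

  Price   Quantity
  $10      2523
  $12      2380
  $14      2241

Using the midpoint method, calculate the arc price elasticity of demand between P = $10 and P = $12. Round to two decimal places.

-0.32

At P = 10, Q = 2523; at P = 12, Q = 2380.
ΔQ = -143, ΔP = 2. Midpoints: P̄ = 11.00, Q̄ = 2451.5.
ε = (ΔQ/ΔP)(P̄/Q̄) = (-143/2)(11.00/2451.5).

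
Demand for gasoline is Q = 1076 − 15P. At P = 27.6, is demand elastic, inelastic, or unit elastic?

Q = 662, dQ/dP = -15.
ε = (dQ/dP)(P/Q) ≈ -0.625.
|ε| = 0.63 < 1.

inelastic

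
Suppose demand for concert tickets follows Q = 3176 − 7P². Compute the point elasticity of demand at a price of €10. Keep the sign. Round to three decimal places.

At P = 10, Q = 2476.
dQ/dP = −14P = -140.
ε = (dQ/dP)(P/Q) = (-140)(10/2476).
|ε| < 1, so demand is inelastic at this price.

-0.565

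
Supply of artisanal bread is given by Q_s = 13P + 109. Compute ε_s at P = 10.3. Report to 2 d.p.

0.55

At P = 10.3, Q_s = 242.90.
dQ_s/dP = 13.
ε_s = (dQ_s/dP)(P/Q_s) = (13)(10.3/242.90).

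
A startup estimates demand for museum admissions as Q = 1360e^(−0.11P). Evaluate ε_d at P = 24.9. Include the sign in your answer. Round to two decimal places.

-2.74

At P = 24.9, Q = 87.904.
dQ/dP = −0.11·1360e^(−0.11P) = −0.11Q = -9.669.
ε = (dQ/dP)(P/Q) = (-9.669)(24.9/87.904).
|ε| > 1, so demand is elastic at this price.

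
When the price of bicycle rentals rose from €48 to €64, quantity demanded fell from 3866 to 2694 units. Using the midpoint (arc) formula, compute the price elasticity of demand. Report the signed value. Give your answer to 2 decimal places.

-1.25

ΔQ = 2694 − 3866 = -1172; ΔP = 64 − 48 = 16.
Midpoints: P̄ = 56.00, Q̄ = 3280.0.
ε = (ΔQ/ΔP)(P̄/Q̄) = (-1172/16)(56.00/3280.0).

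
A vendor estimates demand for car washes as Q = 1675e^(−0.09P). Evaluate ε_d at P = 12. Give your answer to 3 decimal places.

At P = 12, Q = 568.823.
dQ/dP = −0.09·1675e^(−0.09P) = −0.09Q = -51.194.
ε = (dQ/dP)(P/Q) = (-51.194)(12/568.823).

-1.080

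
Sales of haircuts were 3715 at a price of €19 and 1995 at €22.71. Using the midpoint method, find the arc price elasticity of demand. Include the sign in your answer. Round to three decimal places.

ΔQ = 1995 − 3715 = -1720; ΔP = 22.71 − 19 = 3.71.
Midpoints: P̄ = 20.86, Q̄ = 2855.0.
ε = (ΔQ/ΔP)(P̄/Q̄) = (-1720/3.71)(20.86/2855.0).

-3.387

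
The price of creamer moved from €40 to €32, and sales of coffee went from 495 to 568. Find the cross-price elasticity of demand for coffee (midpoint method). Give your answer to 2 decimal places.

-0.62

ΔQ_x = 568 − 495 = 73; ΔP_y = 32 − 40 = -8.
Midpoints: P̄_y = 36.00, Q̄_x = 531.5.
ε_xy = (ΔQ_x/ΔP_y)(P̄_y/Q̄_x) = (73/-8)(36.00/531.5).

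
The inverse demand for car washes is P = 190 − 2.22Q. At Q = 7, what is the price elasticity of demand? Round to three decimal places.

At Q = 7, P = 190 − 2.22(7) = 174.46.
dP/dQ = −2.22, so dQ/dP = 1/(−2.22) = -0.450.
ε = (dQ/dP)(P/Q) = (-0.450)(174.46/7).

-11.227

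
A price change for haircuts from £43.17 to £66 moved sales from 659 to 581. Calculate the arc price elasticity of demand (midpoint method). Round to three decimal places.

-0.301

ΔQ = 581 − 659 = -78; ΔP = 66 − 43.17 = 22.83.
Midpoints: P̄ = 54.59, Q̄ = 620.0.
ε = (ΔQ/ΔP)(P̄/Q̄) = (-78/22.83)(54.59/620.0).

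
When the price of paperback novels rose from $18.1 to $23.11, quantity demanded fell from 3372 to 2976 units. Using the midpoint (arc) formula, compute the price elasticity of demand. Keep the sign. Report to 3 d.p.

-0.513

ΔQ = 2976 − 3372 = -396; ΔP = 23.11 − 18.1 = 5.01.
Midpoints: P̄ = 20.61, Q̄ = 3174.0.
ε = (ΔQ/ΔP)(P̄/Q̄) = (-396/5.01)(20.61/3174.0).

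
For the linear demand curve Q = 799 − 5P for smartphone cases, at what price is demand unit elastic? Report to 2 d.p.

79.90

For linear demand Q = a − bP, ε = −bP/(a − bP). |ε| = 1 when bP = a − bP, i.e. P = a/(2b).
P = 799/(2·5) = 799/10 = 79.9000.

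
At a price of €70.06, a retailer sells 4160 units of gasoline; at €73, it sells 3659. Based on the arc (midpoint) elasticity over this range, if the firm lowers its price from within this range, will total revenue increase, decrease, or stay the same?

increase

Arc ε = (-501/2.94)(71.53/3909.5) ≈ -3.118.
|ε| = 3.12 > 1, so demand is elastic. A price cut therefore raises total revenue.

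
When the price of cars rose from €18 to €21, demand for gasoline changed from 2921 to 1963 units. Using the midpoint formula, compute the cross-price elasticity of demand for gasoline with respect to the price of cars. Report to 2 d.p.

-2.55

ΔQ_x = 1963 − 2921 = -958; ΔP_y = 21 − 18 = 3.
Midpoints: P̄_y = 19.50, Q̄_x = 2442.0.
ε_xy = (ΔQ_x/ΔP_y)(P̄_y/Q̄_x) = (-958/3)(19.50/2442.0).
ε_xy < 0, so the goods are complements.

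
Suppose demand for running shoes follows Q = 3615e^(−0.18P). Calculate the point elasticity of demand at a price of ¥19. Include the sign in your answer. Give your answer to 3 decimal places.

At P = 19, Q = 118.255.
dQ/dP = −0.18·3615e^(−0.18P) = −0.18Q = -21.286.
ε = (dQ/dP)(P/Q) = (-21.286)(19/118.255).

-3.420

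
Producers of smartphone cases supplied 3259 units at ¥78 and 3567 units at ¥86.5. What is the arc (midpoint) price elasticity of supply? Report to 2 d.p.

ΔQ = 3567 − 3259 = 308; ΔP = 86.5 − 78 = 8.5.
Midpoints: P̄ = 82.25, Q̄ = 3413.0.
ε_s = (ΔQ/ΔP)(P̄/Q̄) = (308/8.5)(82.25/3413.0).

0.87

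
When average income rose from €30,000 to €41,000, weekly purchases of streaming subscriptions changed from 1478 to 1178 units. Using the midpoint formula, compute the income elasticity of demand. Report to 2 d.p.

-0.73

ΔQ = -300, ΔI = 11000. Midpoints: Ī = 35,500, Q̄ = 1328.0.
ε_I = (ΔQ/ΔI)(Ī/Q̄) = (-300/11000)(35500/1328.0).
ε_I < 0, so the good is inferior.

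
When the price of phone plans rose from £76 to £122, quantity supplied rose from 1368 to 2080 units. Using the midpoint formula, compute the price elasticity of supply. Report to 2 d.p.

0.89

ΔQ = 2080 − 1368 = 712; ΔP = 122 − 76 = 46.
Midpoints: P̄ = 99.00, Q̄ = 1724.0.
ε_s = (ΔQ/ΔP)(P̄/Q̄) = (712/46)(99.00/1724.0).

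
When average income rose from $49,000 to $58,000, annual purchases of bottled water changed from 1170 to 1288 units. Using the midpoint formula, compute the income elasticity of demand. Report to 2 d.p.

ΔQ = 118, ΔI = 9000. Midpoints: Ī = 53,500, Q̄ = 1229.0.
ε_I = (ΔQ/ΔI)(Ī/Q̄) = (118/9000)(53500/1229.0).

0.57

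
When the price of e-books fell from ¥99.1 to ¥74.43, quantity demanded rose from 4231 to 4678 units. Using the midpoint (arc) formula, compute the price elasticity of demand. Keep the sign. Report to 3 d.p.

-0.353

ΔQ = 4678 − 4231 = 447; ΔP = 74.43 − 99.1 = -24.67.
Midpoints: P̄ = 86.77, Q̄ = 4454.5.
ε = (ΔQ/ΔP)(P̄/Q̄) = (447/-24.67)(86.77/4454.5).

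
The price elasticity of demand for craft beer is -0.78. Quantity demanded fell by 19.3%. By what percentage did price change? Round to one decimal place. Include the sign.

%ΔP ≈ %ΔQ / ε = (-19.3%)/(-0.78) = 24.74%.

24.7%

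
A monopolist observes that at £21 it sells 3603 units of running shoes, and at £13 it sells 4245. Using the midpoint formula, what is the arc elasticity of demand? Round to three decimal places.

ΔQ = 4245 − 3603 = 642; ΔP = 13 − 21 = -8.
Midpoints: P̄ = 17.00, Q̄ = 3924.0.
ε = (ΔQ/ΔP)(P̄/Q̄) = (642/-8)(17.00/3924.0).

-0.348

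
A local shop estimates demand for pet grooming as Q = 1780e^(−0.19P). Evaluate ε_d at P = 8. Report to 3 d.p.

-1.520

At P = 8, Q = 389.307.
dQ/dP = −0.19·1780e^(−0.19P) = −0.19Q = -73.968.
ε = (dQ/dP)(P/Q) = (-73.968)(8/389.307).
|ε| > 1, so demand is elastic at this price.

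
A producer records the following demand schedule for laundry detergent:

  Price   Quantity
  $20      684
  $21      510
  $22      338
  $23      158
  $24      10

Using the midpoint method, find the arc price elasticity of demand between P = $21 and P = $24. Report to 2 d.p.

At P = 21, Q = 510; at P = 24, Q = 10.
ΔQ = -500, ΔP = 3. Midpoints: P̄ = 22.50, Q̄ = 260.0.
ε = (ΔQ/ΔP)(P̄/Q̄) = (-500/3)(22.50/260.0).

-14.42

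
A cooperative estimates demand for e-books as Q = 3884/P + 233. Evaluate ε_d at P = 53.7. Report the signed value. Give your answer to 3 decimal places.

-0.237

At P = 53.7, Q = 305.328.
dQ/dP = −3884/P² = -1.347.
ε = (dQ/dP)(P/Q) = (-1.347)(53.7/305.328).
|ε| < 1, so demand is inelastic at this price.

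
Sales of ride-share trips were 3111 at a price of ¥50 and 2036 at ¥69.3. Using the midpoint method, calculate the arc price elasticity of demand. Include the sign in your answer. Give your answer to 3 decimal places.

-1.291

ΔQ = 2036 − 3111 = -1075; ΔP = 69.3 − 50 = 19.3.
Midpoints: P̄ = 59.65, Q̄ = 2573.5.
ε = (ΔQ/ΔP)(P̄/Q̄) = (-1075/19.3)(59.65/2573.5).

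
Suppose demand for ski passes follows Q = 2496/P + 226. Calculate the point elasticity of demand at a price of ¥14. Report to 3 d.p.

-0.441

At P = 14, Q = 404.286.
dQ/dP = −2496/P² = -12.735.
ε = (dQ/dP)(P/Q) = (-12.735)(14/404.286).
|ε| < 1, so demand is inelastic at this price.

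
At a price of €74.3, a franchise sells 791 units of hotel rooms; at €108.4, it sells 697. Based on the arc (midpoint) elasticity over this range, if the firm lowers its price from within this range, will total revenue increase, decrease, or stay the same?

Arc ε = (-94/34.1)(91.35/744.0) ≈ -0.338.
|ε| = 0.34 < 1, so demand is inelastic. A price cut therefore reduces total revenue.

decrease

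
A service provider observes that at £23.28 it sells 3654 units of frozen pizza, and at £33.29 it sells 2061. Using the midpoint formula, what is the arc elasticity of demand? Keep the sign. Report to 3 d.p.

-1.575

ΔQ = 2061 − 3654 = -1593; ΔP = 33.29 − 23.28 = 10.01.
Midpoints: P̄ = 28.29, Q̄ = 2857.5.
ε = (ΔQ/ΔP)(P̄/Q̄) = (-1593/10.01)(28.29/2857.5).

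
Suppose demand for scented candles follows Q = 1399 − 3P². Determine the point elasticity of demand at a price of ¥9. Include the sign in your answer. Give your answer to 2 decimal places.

At P = 9, Q = 1156.
dQ/dP = −6P = -54.
ε = (dQ/dP)(P/Q) = (-54)(9/1156).

-0.42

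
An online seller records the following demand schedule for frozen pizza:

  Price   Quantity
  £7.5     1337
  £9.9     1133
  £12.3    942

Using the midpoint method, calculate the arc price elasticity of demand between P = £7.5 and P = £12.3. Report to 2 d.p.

-0.71

At P = 7.5, Q = 1337; at P = 12.3, Q = 942.
ΔQ = -395, ΔP = 4.8. Midpoints: P̄ = 9.90, Q̄ = 1139.5.
ε = (ΔQ/ΔP)(P̄/Q̄) = (-395/4.8)(9.90/1139.5).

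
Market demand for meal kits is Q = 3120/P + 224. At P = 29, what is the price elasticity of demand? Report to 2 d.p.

-0.32

At P = 29, Q = 331.586.
dQ/dP = −3120/P² = -3.710.
ε = (dQ/dP)(P/Q) = (-3.710)(29/331.586).
|ε| < 1, so demand is inelastic at this price.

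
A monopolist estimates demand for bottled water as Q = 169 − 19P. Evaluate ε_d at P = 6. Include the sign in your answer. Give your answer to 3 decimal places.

At P = 6, Q = 55.
dQ/dP = −19.
ε = (dQ/dP)(P/Q) = (-19)(6/55).

-2.073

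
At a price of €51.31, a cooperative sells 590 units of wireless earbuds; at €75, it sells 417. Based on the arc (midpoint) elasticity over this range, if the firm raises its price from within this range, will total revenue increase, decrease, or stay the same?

Arc ε = (-173/23.69)(63.16/503.5) ≈ -0.916.
|ε| = 0.92 < 1, so demand is inelastic. A price rise therefore raises total revenue.

increase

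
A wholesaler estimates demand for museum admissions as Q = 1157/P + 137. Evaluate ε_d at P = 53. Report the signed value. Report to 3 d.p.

-0.137

At P = 53, Q = 158.830.
dQ/dP = −1157/P² = -0.412.
ε = (dQ/dP)(P/Q) = (-0.412)(53/158.830).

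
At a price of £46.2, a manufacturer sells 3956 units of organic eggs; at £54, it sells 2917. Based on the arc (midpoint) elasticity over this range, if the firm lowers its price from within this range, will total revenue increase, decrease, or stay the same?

increase

Arc ε = (-1039/7.8)(50.10/3436.5) ≈ -1.942.
|ε| = 1.94 > 1, so demand is elastic. A price cut therefore raises total revenue.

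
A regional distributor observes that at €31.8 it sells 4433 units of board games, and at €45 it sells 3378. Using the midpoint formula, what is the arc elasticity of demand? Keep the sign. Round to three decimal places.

ΔQ = 3378 − 4433 = -1055; ΔP = 45 − 31.8 = 13.2.
Midpoints: P̄ = 38.40, Q̄ = 3905.5.
ε = (ΔQ/ΔP)(P̄/Q̄) = (-1055/13.2)(38.40/3905.5).

-0.786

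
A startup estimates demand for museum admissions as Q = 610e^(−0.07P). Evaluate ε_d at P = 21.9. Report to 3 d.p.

-1.533

At P = 21.9, Q = 131.691.
dQ/dP = −0.07·610e^(−0.07P) = −0.07Q = -9.218.
ε = (dQ/dP)(P/Q) = (-9.218)(21.9/131.691).
|ε| > 1, so demand is elastic at this price.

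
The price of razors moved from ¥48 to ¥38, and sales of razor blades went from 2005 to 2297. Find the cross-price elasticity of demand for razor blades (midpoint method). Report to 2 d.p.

ΔQ_x = 2297 − 2005 = 292; ΔP_y = 38 − 48 = -10.
Midpoints: P̄_y = 43.00, Q̄_x = 2151.0.
ε_xy = (ΔQ_x/ΔP_y)(P̄_y/Q̄_x) = (292/-10)(43.00/2151.0).
ε_xy < 0, so the goods are complements.

-0.58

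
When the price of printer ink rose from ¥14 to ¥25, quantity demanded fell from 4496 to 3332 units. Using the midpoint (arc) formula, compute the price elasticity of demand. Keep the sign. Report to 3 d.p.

ΔQ = 3332 − 4496 = -1164; ΔP = 25 − 14 = 11.
Midpoints: P̄ = 19.50, Q̄ = 3914.0.
ε = (ΔQ/ΔP)(P̄/Q̄) = (-1164/11)(19.50/3914.0).

-0.527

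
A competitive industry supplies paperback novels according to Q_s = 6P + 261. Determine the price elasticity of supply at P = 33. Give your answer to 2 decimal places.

At P = 33, Q_s = 459.
dQ_s/dP = 6.
ε_s = (dQ_s/dP)(P/Q_s) = (6)(33/459).

0.43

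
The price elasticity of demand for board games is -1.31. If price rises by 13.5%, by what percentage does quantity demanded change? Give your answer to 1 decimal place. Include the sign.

%ΔQ ≈ ε × %ΔP = (-1.31)(13.5%) = -17.69%.

-17.7%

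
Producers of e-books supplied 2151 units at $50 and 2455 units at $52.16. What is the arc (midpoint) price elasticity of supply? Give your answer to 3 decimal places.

ΔQ = 2455 − 2151 = 304; ΔP = 52.16 − 50 = 2.16.
Midpoints: P̄ = 51.08, Q̄ = 2303.0.
ε_s = (ΔQ/ΔP)(P̄/Q̄) = (304/2.16)(51.08/2303.0).

3.122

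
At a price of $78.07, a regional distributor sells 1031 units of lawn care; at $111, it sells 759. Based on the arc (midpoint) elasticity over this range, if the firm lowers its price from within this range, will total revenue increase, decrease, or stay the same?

decrease

Arc ε = (-272/32.93)(94.53/895.0) ≈ -0.872.
|ε| = 0.87 < 1, so demand is inelastic. A price cut therefore reduces total revenue.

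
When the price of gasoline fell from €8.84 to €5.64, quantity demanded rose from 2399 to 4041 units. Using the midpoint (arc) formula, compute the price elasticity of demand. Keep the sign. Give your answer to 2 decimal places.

ΔQ = 4041 − 2399 = 1642; ΔP = 5.64 − 8.84 = -3.2.
Midpoints: P̄ = 7.24, Q̄ = 3220.0.
ε = (ΔQ/ΔP)(P̄/Q̄) = (1642/-3.2)(7.24/3220.0).

-1.15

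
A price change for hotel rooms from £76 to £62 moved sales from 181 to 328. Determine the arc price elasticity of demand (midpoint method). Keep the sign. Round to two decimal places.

ΔQ = 328 − 181 = 147; ΔP = 62 − 76 = -14.
Midpoints: P̄ = 69.00, Q̄ = 254.5.
ε = (ΔQ/ΔP)(P̄/Q̄) = (147/-14)(69.00/254.5).

-2.85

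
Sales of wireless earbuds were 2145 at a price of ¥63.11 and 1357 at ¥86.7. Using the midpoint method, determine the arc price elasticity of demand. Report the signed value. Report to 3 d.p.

-1.429

ΔQ = 1357 − 2145 = -788; ΔP = 86.7 − 63.11 = 23.59.
Midpoints: P̄ = 74.91, Q̄ = 1751.0.
ε = (ΔQ/ΔP)(P̄/Q̄) = (-788/23.59)(74.91/1751.0).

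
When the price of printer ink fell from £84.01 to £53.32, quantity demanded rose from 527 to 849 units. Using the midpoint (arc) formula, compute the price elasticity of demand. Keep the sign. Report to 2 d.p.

-1.05

ΔQ = 849 − 527 = 322; ΔP = 53.32 − 84.01 = -30.69.
Midpoints: P̄ = 68.67, Q̄ = 688.0.
ε = (ΔQ/ΔP)(P̄/Q̄) = (322/-30.69)(68.67/688.0).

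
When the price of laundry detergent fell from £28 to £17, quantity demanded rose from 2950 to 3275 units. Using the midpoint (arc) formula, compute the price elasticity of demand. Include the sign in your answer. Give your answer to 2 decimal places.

ΔQ = 3275 − 2950 = 325; ΔP = 17 − 28 = -11.
Midpoints: P̄ = 22.50, Q̄ = 3112.5.
ε = (ΔQ/ΔP)(P̄/Q̄) = (325/-11)(22.50/3112.5).

-0.21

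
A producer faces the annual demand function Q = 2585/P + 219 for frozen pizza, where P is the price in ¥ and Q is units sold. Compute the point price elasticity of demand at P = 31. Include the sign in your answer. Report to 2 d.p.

At P = 31, Q = 302.387.
dQ/dP = −2585/P² = -2.690.
ε = (dQ/dP)(P/Q) = (-2.690)(31/302.387).
|ε| < 1, so demand is inelastic at this price.

-0.28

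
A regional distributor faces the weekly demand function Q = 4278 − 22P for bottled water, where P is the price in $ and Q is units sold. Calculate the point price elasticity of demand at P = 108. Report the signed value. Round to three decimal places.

-1.249

At P = 108, Q = 1902.
dQ/dP = −22.
ε = (dQ/dP)(P/Q) = (-22)(108/1902).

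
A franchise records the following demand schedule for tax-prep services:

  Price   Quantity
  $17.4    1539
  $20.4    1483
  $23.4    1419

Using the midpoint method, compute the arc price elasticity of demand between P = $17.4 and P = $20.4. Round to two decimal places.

-0.23

At P = 17.4, Q = 1539; at P = 20.4, Q = 1483.
ΔQ = -56, ΔP = 3.0. Midpoints: P̄ = 18.90, Q̄ = 1511.0.
ε = (ΔQ/ΔP)(P̄/Q̄) = (-56/3.0)(18.90/1511.0).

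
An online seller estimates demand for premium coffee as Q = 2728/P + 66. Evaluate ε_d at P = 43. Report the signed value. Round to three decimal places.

At P = 43, Q = 129.442.
dQ/dP = −2728/P² = -1.475.
ε = (dQ/dP)(P/Q) = (-1.475)(43/129.442).

-0.490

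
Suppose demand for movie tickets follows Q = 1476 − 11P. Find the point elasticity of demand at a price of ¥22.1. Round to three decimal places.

-0.197

At P = 22.1, Q = 1232.900.
dQ/dP = −11.
ε = (dQ/dP)(P/Q) = (-11)(22.1/1232.900).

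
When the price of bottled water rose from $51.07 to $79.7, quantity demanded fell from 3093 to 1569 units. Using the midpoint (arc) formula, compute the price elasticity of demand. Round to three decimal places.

-1.493

ΔQ = 1569 − 3093 = -1524; ΔP = 79.7 − 51.07 = 28.63.
Midpoints: P̄ = 65.39, Q̄ = 2331.0.
ε = (ΔQ/ΔP)(P̄/Q̄) = (-1524/28.63)(65.39/2331.0).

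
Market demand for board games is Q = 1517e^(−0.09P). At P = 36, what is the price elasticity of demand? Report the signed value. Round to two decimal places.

At P = 36, Q = 59.412.
dQ/dP = −0.09·1517e^(−0.09P) = −0.09Q = -5.347.
ε = (dQ/dP)(P/Q) = (-5.347)(36/59.412).

-3.24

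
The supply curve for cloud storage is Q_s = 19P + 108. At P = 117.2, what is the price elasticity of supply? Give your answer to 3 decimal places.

At P = 117.2, Q_s = 2334.80.
dQ_s/dP = 19.
ε_s = (dQ_s/dP)(P/Q_s) = (19)(117.2/2334.80).

0.954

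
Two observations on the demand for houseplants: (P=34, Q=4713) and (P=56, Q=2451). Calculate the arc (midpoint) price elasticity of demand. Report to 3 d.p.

ΔQ = 2451 − 4713 = -2262; ΔP = 56 − 34 = 22.
Midpoints: P̄ = 45.00, Q̄ = 3582.0.
ε = (ΔQ/ΔP)(P̄/Q̄) = (-2262/22)(45.00/3582.0).

-1.292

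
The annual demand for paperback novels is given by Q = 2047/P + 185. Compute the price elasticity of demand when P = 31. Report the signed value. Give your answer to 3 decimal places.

-0.263

At P = 31, Q = 251.032.
dQ/dP = −2047/P² = -2.130.
ε = (dQ/dP)(P/Q) = (-2.130)(31/251.032).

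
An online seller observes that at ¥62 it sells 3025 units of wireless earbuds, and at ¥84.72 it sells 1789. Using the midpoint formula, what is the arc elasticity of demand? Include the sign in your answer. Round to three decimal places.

ΔQ = 1789 − 3025 = -1236; ΔP = 84.72 − 62 = 22.72.
Midpoints: P̄ = 73.36, Q̄ = 2407.0.
ε = (ΔQ/ΔP)(P̄/Q̄) = (-1236/22.72)(73.36/2407.0).

-1.658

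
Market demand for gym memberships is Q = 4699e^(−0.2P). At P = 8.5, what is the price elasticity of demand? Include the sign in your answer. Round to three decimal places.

-1.700

At P = 8.5, Q = 858.430.
dQ/dP = −0.2·4699e^(−0.2P) = −0.2Q = -171.686.
ε = (dQ/dP)(P/Q) = (-171.686)(8.5/858.430).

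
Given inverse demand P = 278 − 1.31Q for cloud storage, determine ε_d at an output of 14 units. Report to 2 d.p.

At Q = 14, P = 278 − 1.31(14) = 259.66.
dP/dQ = −1.31, so dQ/dP = 1/(−1.31) = -0.763.
ε = (dQ/dP)(P/Q) = (-0.763)(259.66/14).

-14.16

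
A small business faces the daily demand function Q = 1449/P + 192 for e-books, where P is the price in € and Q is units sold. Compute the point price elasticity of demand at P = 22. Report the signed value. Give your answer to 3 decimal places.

At P = 22, Q = 257.864.
dQ/dP = −1449/P² = -2.994.
ε = (dQ/dP)(P/Q) = (-2.994)(22/257.864).

-0.255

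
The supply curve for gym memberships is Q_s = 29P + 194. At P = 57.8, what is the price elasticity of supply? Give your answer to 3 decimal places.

0.896

At P = 57.8, Q_s = 1870.20.
dQ_s/dP = 29.
ε_s = (dQ_s/dP)(P/Q_s) = (29)(57.8/1870.20).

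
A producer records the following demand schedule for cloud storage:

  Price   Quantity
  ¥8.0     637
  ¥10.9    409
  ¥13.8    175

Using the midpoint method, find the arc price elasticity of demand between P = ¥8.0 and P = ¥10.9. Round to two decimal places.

At P = 8.0, Q = 637; at P = 10.9, Q = 409.
ΔQ = -228, ΔP = 2.9. Midpoints: P̄ = 9.45, Q̄ = 523.0.
ε = (ΔQ/ΔP)(P̄/Q̄) = (-228/2.9)(9.45/523.0).

-1.42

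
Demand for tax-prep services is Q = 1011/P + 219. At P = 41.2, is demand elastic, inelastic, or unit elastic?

Q = 243.539, dQ/dP = -0.596.
ε = (dQ/dP)(P/Q) ≈ -0.101.
|ε| = 0.10 < 1.

inelastic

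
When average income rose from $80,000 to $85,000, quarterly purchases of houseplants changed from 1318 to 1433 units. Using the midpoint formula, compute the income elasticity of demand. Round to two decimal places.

1.38

ΔQ = 115, ΔI = 5000. Midpoints: Ī = 82,500, Q̄ = 1375.5.
ε_I = (ΔQ/ΔI)(Ī/Q̄) = (115/5000)(82500/1375.5).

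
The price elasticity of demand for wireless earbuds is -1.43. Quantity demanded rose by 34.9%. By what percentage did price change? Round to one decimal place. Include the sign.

-24.4%

%ΔP ≈ %ΔQ / ε = (34.9%)/(-1.43) = -24.41%.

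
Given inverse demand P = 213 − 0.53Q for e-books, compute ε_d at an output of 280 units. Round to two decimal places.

-0.44

At Q = 280, P = 213 − 0.53(280) = 64.60.
dP/dQ = −0.53, so dQ/dP = 1/(−0.53) = -1.887.
ε = (dQ/dP)(P/Q) = (-1.887)(64.60/280).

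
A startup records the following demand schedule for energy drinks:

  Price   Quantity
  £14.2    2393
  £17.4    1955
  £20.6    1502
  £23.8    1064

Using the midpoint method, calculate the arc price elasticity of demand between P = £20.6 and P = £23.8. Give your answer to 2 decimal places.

-2.37

At P = 20.6, Q = 1502; at P = 23.8, Q = 1064.
ΔQ = -438, ΔP = 3.2. Midpoints: P̄ = 22.20, Q̄ = 1283.0.
ε = (ΔQ/ΔP)(P̄/Q̄) = (-438/3.2)(22.20/1283.0).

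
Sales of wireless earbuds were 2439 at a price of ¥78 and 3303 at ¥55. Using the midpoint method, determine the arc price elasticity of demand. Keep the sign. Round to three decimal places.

ΔQ = 3303 − 2439 = 864; ΔP = 55 − 78 = -23.
Midpoints: P̄ = 66.50, Q̄ = 2871.0.
ε = (ΔQ/ΔP)(P̄/Q̄) = (864/-23)(66.50/2871.0).

-0.870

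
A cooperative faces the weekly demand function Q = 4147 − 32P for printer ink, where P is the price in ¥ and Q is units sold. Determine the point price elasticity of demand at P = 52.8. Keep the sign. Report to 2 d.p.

At P = 52.8, Q = 2457.400.
dQ/dP = −32.
ε = (dQ/dP)(P/Q) = (-32)(52.8/2457.400).
|ε| < 1, so demand is inelastic at this price.

-0.69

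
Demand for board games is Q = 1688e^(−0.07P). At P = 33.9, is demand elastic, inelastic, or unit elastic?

elastic

Q = 157.323, dQ/dP = -11.013.
ε = (dQ/dP)(P/Q) ≈ -2.373.
|ε| = 2.37 > 1.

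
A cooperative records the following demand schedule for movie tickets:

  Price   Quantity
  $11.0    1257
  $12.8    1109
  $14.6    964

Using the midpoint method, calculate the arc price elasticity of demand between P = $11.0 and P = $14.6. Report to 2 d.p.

At P = 11.0, Q = 1257; at P = 14.6, Q = 964.
ΔQ = -293, ΔP = 3.6. Midpoints: P̄ = 12.80, Q̄ = 1110.5.
ε = (ΔQ/ΔP)(P̄/Q̄) = (-293/3.6)(12.80/1110.5).

-0.94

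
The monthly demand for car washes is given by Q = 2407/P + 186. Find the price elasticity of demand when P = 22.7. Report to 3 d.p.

At P = 22.7, Q = 292.035.
dQ/dP = −2407/P² = -4.671.
ε = (dQ/dP)(P/Q) = (-4.671)(22.7/292.035).

-0.363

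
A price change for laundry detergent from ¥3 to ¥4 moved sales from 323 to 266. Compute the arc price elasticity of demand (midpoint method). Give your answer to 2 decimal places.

-0.68

ΔQ = 266 − 323 = -57; ΔP = 4 − 3 = 1.
Midpoints: P̄ = 3.50, Q̄ = 294.5.
ε = (ΔQ/ΔP)(P̄/Q̄) = (-57/1)(3.50/294.5).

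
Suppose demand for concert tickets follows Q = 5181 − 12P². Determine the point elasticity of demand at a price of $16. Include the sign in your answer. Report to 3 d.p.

At P = 16, Q = 2109.
dQ/dP = −24P = -384.
ε = (dQ/dP)(P/Q) = (-384)(16/2109).

-2.913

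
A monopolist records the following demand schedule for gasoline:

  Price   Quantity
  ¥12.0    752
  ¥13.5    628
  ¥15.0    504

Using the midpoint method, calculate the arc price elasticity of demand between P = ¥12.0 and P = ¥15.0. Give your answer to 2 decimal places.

At P = 12.0, Q = 752; at P = 15.0, Q = 504.
ΔQ = -248, ΔP = 3.0. Midpoints: P̄ = 13.50, Q̄ = 628.0.
ε = (ΔQ/ΔP)(P̄/Q̄) = (-248/3.0)(13.50/628.0).

-1.78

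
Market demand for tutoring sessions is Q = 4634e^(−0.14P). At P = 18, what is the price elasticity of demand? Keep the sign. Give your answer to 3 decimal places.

-2.520

At P = 18, Q = 372.850.
dQ/dP = −0.14·4634e^(−0.14P) = −0.14Q = -52.199.
ε = (dQ/dP)(P/Q) = (-52.199)(18/372.850).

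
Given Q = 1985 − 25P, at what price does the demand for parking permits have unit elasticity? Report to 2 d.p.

For linear demand Q = a − bP, ε = −bP/(a − bP). |ε| = 1 when bP = a − bP, i.e. P = a/(2b).
P = 1985/(2·25) = 1985/50 = 39.7000.

39.70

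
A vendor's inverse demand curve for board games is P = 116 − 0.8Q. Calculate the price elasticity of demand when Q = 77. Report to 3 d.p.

-0.883

At Q = 77, P = 116 − 0.8(77) = 54.40.
dP/dQ = −0.8, so dQ/dP = 1/(−0.8) = -1.250.
ε = (dQ/dP)(P/Q) = (-1.250)(54.40/77).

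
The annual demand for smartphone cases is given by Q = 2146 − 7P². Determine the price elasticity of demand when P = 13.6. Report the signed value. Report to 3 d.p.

At P = 13.6, Q = 851.280.
dQ/dP = −14P = -190.400.
ε = (dQ/dP)(P/Q) = (-190.400)(13.6/851.280).
|ε| > 1, so demand is elastic at this price.

-3.042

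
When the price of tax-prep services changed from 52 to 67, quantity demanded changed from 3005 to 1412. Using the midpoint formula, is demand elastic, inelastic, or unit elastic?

Arc ε ≈ -2.861.
|ε| = 2.86 > 1.

elastic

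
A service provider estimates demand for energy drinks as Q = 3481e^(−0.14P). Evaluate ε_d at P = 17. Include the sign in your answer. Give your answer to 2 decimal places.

At P = 17, Q = 322.169.
dQ/dP = −0.14·3481e^(−0.14P) = −0.14Q = -45.104.
ε = (dQ/dP)(P/Q) = (-45.104)(17/322.169).
|ε| > 1, so demand is elastic at this price.

-2.38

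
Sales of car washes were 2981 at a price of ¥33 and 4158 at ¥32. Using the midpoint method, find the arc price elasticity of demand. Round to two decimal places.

-10.72

ΔQ = 4158 − 2981 = 1177; ΔP = 32 − 33 = -1.
Midpoints: P̄ = 32.50, Q̄ = 3569.5.
ε = (ΔQ/ΔP)(P̄/Q̄) = (1177/-1)(32.50/3569.5).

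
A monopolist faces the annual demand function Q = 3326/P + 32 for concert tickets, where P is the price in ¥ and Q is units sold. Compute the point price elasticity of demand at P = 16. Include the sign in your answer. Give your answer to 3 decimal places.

-0.867

At P = 16, Q = 239.875.
dQ/dP = −3326/P² = -12.992.
ε = (dQ/dP)(P/Q) = (-12.992)(16/239.875).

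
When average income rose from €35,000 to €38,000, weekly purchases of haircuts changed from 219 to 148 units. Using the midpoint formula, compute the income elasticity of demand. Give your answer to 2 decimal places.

ΔQ = -71, ΔI = 3000. Midpoints: Ī = 36,500, Q̄ = 183.5.
ε_I = (ΔQ/ΔI)(Ī/Q̄) = (-71/3000)(36500/183.5).

-4.71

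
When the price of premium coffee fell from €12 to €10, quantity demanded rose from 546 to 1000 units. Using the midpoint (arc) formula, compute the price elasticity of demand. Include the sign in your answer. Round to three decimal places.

ΔQ = 1000 − 546 = 454; ΔP = 10 − 12 = -2.
Midpoints: P̄ = 11.00, Q̄ = 773.0.
ε = (ΔQ/ΔP)(P̄/Q̄) = (454/-2)(11.00/773.0).

-3.230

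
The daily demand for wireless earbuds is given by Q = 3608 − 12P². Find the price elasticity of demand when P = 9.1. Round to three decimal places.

-0.760

At P = 9.1, Q = 2614.280.
dQ/dP = −24P = -218.400.
ε = (dQ/dP)(P/Q) = (-218.400)(9.1/2614.280).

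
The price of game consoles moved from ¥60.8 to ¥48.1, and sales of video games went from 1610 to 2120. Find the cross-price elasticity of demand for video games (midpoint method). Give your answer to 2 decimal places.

-1.17

ΔQ_x = 2120 − 1610 = 510; ΔP_y = 48.1 − 60.8 = -12.7.
Midpoints: P̄_y = 54.45, Q̄_x = 1865.0.
ε_xy = (ΔQ_x/ΔP_y)(P̄_y/Q̄_x) = (510/-12.7)(54.45/1865.0).
ε_xy < 0, so the goods are complements.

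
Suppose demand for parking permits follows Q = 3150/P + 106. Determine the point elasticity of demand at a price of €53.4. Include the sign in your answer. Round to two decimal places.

-0.36

At P = 53.4, Q = 164.989.
dQ/dP = −3150/P² = -1.105.
ε = (dQ/dP)(P/Q) = (-1.105)(53.4/164.989).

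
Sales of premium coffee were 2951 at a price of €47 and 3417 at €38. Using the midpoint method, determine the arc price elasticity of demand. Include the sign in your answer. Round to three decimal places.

-0.691

ΔQ = 3417 − 2951 = 466; ΔP = 38 − 47 = -9.
Midpoints: P̄ = 42.50, Q̄ = 3184.0.
ε = (ΔQ/ΔP)(P̄/Q̄) = (466/-9)(42.50/3184.0).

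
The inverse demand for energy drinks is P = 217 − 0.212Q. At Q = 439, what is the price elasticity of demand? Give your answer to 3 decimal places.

At Q = 439, P = 217 − 0.212(439) = 123.93.
dP/dQ = −0.212, so dQ/dP = 1/(−0.212) = -4.717.
ε = (dQ/dP)(P/Q) = (-4.717)(123.93/439).

-1.332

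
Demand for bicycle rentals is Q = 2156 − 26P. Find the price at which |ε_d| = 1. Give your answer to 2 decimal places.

For linear demand Q = a − bP, ε = −bP/(a − bP). |ε| = 1 when bP = a − bP, i.e. P = a/(2b).
P = 2156/(2·26) = 2156/52 = 41.4615.

41.46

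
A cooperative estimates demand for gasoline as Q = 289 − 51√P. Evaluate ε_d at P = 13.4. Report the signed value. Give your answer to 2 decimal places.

At P = 13.4, Q = 102.309.
dQ/dP = −51/(2√P) = -6.966.
ε = (dQ/dP)(P/Q) = (-6.966)(13.4/102.309).

-0.91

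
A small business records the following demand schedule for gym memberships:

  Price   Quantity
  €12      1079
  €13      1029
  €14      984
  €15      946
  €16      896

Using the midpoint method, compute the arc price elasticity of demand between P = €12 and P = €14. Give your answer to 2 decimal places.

At P = 12, Q = 1079; at P = 14, Q = 984.
ΔQ = -95, ΔP = 2. Midpoints: P̄ = 13.00, Q̄ = 1031.5.
ε = (ΔQ/ΔP)(P̄/Q̄) = (-95/2)(13.00/1031.5).

-0.60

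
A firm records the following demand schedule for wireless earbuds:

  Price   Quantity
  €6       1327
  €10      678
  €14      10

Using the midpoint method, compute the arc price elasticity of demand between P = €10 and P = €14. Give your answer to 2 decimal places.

At P = 10, Q = 678; at P = 14, Q = 10.
ΔQ = -668, ΔP = 4. Midpoints: P̄ = 12.00, Q̄ = 344.0.
ε = (ΔQ/ΔP)(P̄/Q̄) = (-668/4)(12.00/344.0).

-5.83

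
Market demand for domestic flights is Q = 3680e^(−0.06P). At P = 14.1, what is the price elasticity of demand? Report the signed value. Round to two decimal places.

At P = 14.1, Q = 1579.191.
dQ/dP = −0.06·3680e^(−0.06P) = −0.06Q = -94.751.
ε = (dQ/dP)(P/Q) = (-94.751)(14.1/1579.191).
|ε| < 1, so demand is inelastic at this price.

-0.85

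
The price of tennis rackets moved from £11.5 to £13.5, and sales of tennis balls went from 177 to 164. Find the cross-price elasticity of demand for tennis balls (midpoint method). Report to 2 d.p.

-0.48

ΔQ_x = 164 − 177 = -13; ΔP_y = 13.5 − 11.5 = 2.
Midpoints: P̄_y = 12.50, Q̄_x = 170.5.
ε_xy = (ΔQ_x/ΔP_y)(P̄_y/Q̄_x) = (-13/2)(12.50/170.5).
ε_xy < 0, so the goods are complements.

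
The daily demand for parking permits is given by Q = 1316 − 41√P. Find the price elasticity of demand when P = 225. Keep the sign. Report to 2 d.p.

-0.44

At P = 225, Q = 701.
dQ/dP = −41/(2√P) = -1.367.
ε = (dQ/dP)(P/Q) = (-1.367)(225/701).
|ε| < 1, so demand is inelastic at this price.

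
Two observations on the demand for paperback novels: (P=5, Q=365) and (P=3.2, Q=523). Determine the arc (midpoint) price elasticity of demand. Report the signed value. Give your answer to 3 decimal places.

-0.811

ΔQ = 523 − 365 = 158; ΔP = 3.2 − 5 = -1.8.
Midpoints: P̄ = 4.10, Q̄ = 444.0.
ε = (ΔQ/ΔP)(P̄/Q̄) = (158/-1.8)(4.10/444.0).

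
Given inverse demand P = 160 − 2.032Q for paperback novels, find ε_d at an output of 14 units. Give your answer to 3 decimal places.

At Q = 14, P = 160 − 2.032(14) = 131.55.
dP/dQ = −2.032, so dQ/dP = 1/(−2.032) = -0.492.
ε = (dQ/dP)(P/Q) = (-0.492)(131.55/14).

-4.624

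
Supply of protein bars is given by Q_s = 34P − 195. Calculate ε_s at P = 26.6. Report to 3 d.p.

At P = 26.6, Q_s = 709.40.
dQ_s/dP = 34.
ε_s = (dQ_s/dP)(P/Q_s) = (34)(26.6/709.40).

1.275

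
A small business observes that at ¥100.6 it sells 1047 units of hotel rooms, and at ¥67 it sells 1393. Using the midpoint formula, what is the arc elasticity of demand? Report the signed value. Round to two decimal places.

ΔQ = 1393 − 1047 = 346; ΔP = 67 − 100.6 = -33.6.
Midpoints: P̄ = 83.80, Q̄ = 1220.0.
ε = (ΔQ/ΔP)(P̄/Q̄) = (346/-33.6)(83.80/1220.0).

-0.71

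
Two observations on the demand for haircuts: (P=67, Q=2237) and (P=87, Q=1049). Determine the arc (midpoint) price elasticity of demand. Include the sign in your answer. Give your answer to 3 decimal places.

-2.784

ΔQ = 1049 − 2237 = -1188; ΔP = 87 − 67 = 20.
Midpoints: P̄ = 77.00, Q̄ = 1643.0.
ε = (ΔQ/ΔP)(P̄/Q̄) = (-1188/20)(77.00/1643.0).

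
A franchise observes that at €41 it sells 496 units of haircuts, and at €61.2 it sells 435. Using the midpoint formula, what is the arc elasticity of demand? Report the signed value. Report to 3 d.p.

-0.331

ΔQ = 435 − 496 = -61; ΔP = 61.2 − 41 = 20.2.
Midpoints: P̄ = 51.10, Q̄ = 465.5.
ε = (ΔQ/ΔP)(P̄/Q̄) = (-61/20.2)(51.10/465.5).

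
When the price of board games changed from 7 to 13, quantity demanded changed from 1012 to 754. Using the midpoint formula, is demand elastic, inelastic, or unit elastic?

Arc ε ≈ -0.487.
|ε| = 0.49 < 1.

inelastic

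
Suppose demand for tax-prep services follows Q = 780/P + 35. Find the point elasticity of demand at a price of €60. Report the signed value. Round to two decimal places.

-0.27

At P = 60, Q = 48.
dQ/dP = −780/P² = -0.217.
ε = (dQ/dP)(P/Q) = (-0.217)(60/48).
|ε| < 1, so demand is inelastic at this price.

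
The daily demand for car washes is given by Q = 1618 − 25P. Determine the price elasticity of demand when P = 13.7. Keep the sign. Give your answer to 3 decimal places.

-0.269

At P = 13.7, Q = 1275.500.
dQ/dP = −25.
ε = (dQ/dP)(P/Q) = (-25)(13.7/1275.500).
|ε| < 1, so demand is inelastic at this price.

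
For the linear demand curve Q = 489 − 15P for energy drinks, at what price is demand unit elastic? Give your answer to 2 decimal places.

16.30

For linear demand Q = a − bP, ε = −bP/(a − bP). |ε| = 1 when bP = a − bP, i.e. P = a/(2b).
P = 489/(2·15) = 489/30 = 16.3000.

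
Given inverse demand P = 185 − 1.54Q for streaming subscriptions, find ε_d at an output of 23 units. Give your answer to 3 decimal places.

-4.223

At Q = 23, P = 185 − 1.54(23) = 149.58.
dP/dQ = −1.54, so dQ/dP = 1/(−1.54) = -0.649.
ε = (dQ/dP)(P/Q) = (-0.649)(149.58/23).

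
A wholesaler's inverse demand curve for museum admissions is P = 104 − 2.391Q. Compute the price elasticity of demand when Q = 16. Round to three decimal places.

At Q = 16, P = 104 − 2.391(16) = 65.74.
dP/dQ = −2.391, so dQ/dP = 1/(−2.391) = -0.418.
ε = (dQ/dP)(P/Q) = (-0.418)(65.74/16).

-1.719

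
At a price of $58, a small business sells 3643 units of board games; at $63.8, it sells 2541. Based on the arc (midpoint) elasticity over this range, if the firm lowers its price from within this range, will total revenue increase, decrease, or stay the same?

increase

Arc ε = (-1102/5.8)(60.90/3092.0) ≈ -3.742.
|ε| = 3.74 > 1, so demand is elastic. A price cut therefore raises total revenue.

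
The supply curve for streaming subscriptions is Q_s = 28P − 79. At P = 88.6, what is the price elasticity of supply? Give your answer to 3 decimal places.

At P = 88.6, Q_s = 2401.80.
dQ_s/dP = 28.
ε_s = (dQ_s/dP)(P/Q_s) = (28)(88.6/2401.80).

1.033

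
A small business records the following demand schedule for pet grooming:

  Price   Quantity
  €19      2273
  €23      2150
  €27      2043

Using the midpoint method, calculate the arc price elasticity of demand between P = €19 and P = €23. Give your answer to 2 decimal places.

At P = 19, Q = 2273; at P = 23, Q = 2150.
ΔQ = -123, ΔP = 4. Midpoints: P̄ = 21.00, Q̄ = 2211.5.
ε = (ΔQ/ΔP)(P̄/Q̄) = (-123/4)(21.00/2211.5).

-0.29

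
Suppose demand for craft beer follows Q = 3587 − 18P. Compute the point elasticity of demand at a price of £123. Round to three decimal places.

At P = 123, Q = 1373.
dQ/dP = −18.
ε = (dQ/dP)(P/Q) = (-18)(123/1373).

-1.613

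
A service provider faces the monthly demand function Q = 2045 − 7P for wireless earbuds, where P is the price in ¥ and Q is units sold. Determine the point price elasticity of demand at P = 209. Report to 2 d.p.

-2.51

At P = 209, Q = 582.
dQ/dP = −7.
ε = (dQ/dP)(P/Q) = (-7)(209/582).
|ε| > 1, so demand is elastic at this price.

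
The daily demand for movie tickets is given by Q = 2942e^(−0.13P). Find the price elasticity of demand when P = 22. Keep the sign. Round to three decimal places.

-2.860

At P = 22, Q = 168.485.
dQ/dP = −0.13·2942e^(−0.13P) = −0.13Q = -21.903.
ε = (dQ/dP)(P/Q) = (-21.903)(22/168.485).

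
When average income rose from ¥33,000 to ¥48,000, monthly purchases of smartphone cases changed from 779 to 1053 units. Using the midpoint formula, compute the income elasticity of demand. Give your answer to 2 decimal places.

ΔQ = 274, ΔI = 15000. Midpoints: Ī = 40,500, Q̄ = 916.0.
ε_I = (ΔQ/ΔI)(Ī/Q̄) = (274/15000)(40500/916.0).

0.81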